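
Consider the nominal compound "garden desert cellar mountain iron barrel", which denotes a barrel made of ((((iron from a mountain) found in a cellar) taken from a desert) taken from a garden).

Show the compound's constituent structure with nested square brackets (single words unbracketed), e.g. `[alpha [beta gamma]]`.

[[garden [desert [cellar [mountain iron]]]] barrel]

Whole compound: head "barrel", modifier "garden desert cellar mountain iron".
Within "garden desert cellar mountain iron", the head is "iron" (specifically "desert cellar mountain iron") and the modifier is "garden".
Within "desert cellar mountain iron", the head is "iron" (specifically "cellar mountain iron") and the modifier is "desert".
Within "cellar mountain iron", the head is "iron" (specifically "mountain iron") and the modifier is "cellar".
Within "mountain iron", the head is "iron" and the modifier is "mountain".
Putting it together: [[garden [desert [cellar [mountain iron]]]] barrel].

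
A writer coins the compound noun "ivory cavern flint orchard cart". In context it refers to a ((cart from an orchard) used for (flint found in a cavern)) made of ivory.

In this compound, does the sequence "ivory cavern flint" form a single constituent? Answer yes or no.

The top-level split is [ivory] [cavern flint orchard cart]; the full structure is [ivory [[cavern flint] [orchard cart]]].
"ivory cavern flint" straddles a constituent boundary, so it is not a single unit.

no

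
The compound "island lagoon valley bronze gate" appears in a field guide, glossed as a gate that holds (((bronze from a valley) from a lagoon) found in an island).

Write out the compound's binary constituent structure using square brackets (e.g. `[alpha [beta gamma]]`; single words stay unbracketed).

The outermost head in the paraphrase is "gate", modified by "island lagoon valley bronze".
Within "island lagoon valley bronze", the head is "bronze" (specifically "lagoon valley bronze") and the modifier is "island".
Within "lagoon valley bronze", the head is "bronze" (specifically "valley bronze") and the modifier is "lagoon".
Within "valley bronze", the head is "bronze" and the modifier is "valley".
So the structure is [[island [lagoon [valley bronze]]] gate].

[[island [lagoon [valley bronze]]] gate]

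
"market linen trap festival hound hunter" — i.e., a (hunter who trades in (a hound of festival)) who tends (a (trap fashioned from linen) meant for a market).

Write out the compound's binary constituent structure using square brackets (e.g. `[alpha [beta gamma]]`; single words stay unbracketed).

The outermost head in the paraphrase is "hunter" (specifically "festival hound hunter"), modified by "market linen trap".
Inside "market linen trap": head "trap" (specifically "linen trap"), modifier "market".
Inside "linen trap": head "trap", modifier "linen".
Inside "festival hound hunter": head "hunter", modifier "festival hound".
Inside "festival hound": head "hound", modifier "festival".
Assembled: [[market [linen trap]] [[festival hound] hunter]].

[[market [linen trap]] [[festival hound] hunter]]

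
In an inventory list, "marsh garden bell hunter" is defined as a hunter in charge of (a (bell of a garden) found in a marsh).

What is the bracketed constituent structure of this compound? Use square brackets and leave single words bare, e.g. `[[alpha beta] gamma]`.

[[marsh [garden bell]] hunter]

Overall it is a kind of hunter; the modifier is "marsh garden bell".
"marsh garden bell" → head "bell" (specifically "garden bell"), modifier "marsh".
"garden bell" → head "bell", modifier "garden".
So the structure is [[marsh [garden bell]] hunter].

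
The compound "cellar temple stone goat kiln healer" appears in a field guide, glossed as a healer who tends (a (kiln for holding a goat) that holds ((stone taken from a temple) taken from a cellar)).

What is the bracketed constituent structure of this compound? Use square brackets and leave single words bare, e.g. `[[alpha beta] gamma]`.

Overall it is a kind of healer; the modifier is "cellar temple stone goat kiln".
Inside "cellar temple stone goat kiln": head "kiln" (specifically "goat kiln"), modifier "cellar temple stone".
Inside "cellar temple stone": head "stone" (specifically "temple stone"), modifier "cellar".
Inside "temple stone": head "stone", modifier "temple".
Inside "goat kiln": head "kiln", modifier "goat".
Assembled: [[[cellar [temple stone]] [goat kiln]] healer].

[[[cellar [temple stone]] [goat kiln]] healer]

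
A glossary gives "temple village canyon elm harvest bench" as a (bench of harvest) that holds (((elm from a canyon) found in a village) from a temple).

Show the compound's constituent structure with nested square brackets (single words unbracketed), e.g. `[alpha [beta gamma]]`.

Overall it is a kind of bench (specifically "harvest bench"); the modifier is "temple village canyon elm".
Within "temple village canyon elm", the head is "elm" (specifically "village canyon elm") and the modifier is "temple".
Within "village canyon elm", the head is "elm" (specifically "canyon elm") and the modifier is "village".
Within "canyon elm", the head is "elm" and the modifier is "canyon".
Within "harvest bench", the head is "bench" and the modifier is "harvest".
Putting it together: [[temple [village [canyon elm]]] [harvest bench]].

[[temple [village [canyon elm]]] [harvest bench]]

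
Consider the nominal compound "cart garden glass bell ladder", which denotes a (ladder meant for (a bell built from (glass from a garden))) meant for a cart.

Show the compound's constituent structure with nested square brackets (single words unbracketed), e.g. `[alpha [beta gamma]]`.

[cart [[[garden glass] bell] ladder]]

Overall it is a kind of ladder (specifically "garden glass bell ladder"); the modifier is "cart".
Inside "garden glass bell ladder": head "ladder", modifier "garden glass bell".
Inside "garden glass bell": head "bell", modifier "garden glass".
Inside "garden glass": head "glass", modifier "garden".
Putting it together: [cart [[[garden glass] bell] ladder]].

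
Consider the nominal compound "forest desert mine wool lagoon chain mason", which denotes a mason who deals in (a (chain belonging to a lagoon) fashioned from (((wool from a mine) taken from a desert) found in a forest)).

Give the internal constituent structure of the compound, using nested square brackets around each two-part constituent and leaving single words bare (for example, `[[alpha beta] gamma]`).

[[[forest [desert [mine wool]]] [lagoon chain]] mason]

Whole compound: head "mason", modifier "forest desert mine wool lagoon chain".
Inside "forest desert mine wool lagoon chain": head "chain" (specifically "lagoon chain"), modifier "forest desert mine wool".
Inside "forest desert mine wool": head "wool" (specifically "desert mine wool"), modifier "forest".
Inside "desert mine wool": head "wool" (specifically "mine wool"), modifier "desert".
Inside "mine wool": head "wool", modifier "mine".
Inside "lagoon chain": head "chain", modifier "lagoon".
Assembled: [[[forest [desert [mine wool]]] [lagoon chain]] mason].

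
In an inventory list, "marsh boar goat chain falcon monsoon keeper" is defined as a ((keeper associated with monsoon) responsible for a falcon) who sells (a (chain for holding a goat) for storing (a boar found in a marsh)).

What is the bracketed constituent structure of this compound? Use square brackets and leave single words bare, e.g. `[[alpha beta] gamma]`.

At the top level: head "keeper" (specifically "falcon monsoon keeper"); modifier "marsh boar goat chain".
Inside "marsh boar goat chain": head "chain" (specifically "goat chain"), modifier "marsh boar".
Inside "marsh boar": head "boar", modifier "marsh".
Inside "goat chain": head "chain", modifier "goat".
Inside "falcon monsoon keeper": head "keeper" (specifically "monsoon keeper"), modifier "falcon".
Inside "monsoon keeper": head "keeper", modifier "monsoon".
Putting it together: [[[marsh boar] [goat chain]] [falcon [monsoon keeper]]].

[[[marsh boar] [goat chain]] [falcon [monsoon keeper]]]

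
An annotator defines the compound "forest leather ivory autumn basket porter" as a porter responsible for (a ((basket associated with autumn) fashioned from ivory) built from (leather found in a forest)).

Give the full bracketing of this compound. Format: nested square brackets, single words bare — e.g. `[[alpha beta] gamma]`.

[[[forest leather] [ivory [autumn basket]]] porter]

At the top level: head "porter"; modifier "forest leather ivory autumn basket".
Within "forest leather ivory autumn basket", the head is "basket" (specifically "ivory autumn basket") and the modifier is "forest leather".
Within "forest leather", the head is "leather" and the modifier is "forest".
Within "ivory autumn basket", the head is "basket" (specifically "autumn basket") and the modifier is "ivory".
Within "autumn basket", the head is "basket" and the modifier is "autumn".
Assembled: [[[forest leather] [ivory [autumn basket]]] porter].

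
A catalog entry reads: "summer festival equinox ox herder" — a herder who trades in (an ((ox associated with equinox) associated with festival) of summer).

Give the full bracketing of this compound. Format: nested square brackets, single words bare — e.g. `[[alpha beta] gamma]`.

Whole compound: head "herder", modifier "summer festival equinox ox".
"summer festival equinox ox" → head "ox" (specifically "festival equinox ox"), modifier "summer".
"festival equinox ox" → head "ox" (specifically "equinox ox"), modifier "festival".
"equinox ox" → head "ox", modifier "equinox".
Putting it together: [[summer [festival [equinox ox]]] herder].

[[summer [festival [equinox ox]]] herder]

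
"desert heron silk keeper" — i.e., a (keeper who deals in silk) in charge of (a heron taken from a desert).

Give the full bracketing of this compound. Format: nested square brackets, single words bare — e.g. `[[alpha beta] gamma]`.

The outermost head in the paraphrase is "keeper" (specifically "silk keeper"), modified by "desert heron".
"desert heron" → head "heron", modifier "desert".
"silk keeper" → head "keeper", modifier "silk".
Assembled: [[desert heron] [silk keeper]].

[[desert heron] [silk keeper]]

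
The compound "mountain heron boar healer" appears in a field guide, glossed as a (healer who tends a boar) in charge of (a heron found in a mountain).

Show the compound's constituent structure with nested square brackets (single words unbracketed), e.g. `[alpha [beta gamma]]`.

[[mountain heron] [boar healer]]

The outermost head in the paraphrase is "healer" (specifically "boar healer"), modified by "mountain heron".
Inside "mountain heron": head "heron", modifier "mountain".
Inside "boar healer": head "healer", modifier "boar".
Putting it together: [[mountain heron] [boar healer]].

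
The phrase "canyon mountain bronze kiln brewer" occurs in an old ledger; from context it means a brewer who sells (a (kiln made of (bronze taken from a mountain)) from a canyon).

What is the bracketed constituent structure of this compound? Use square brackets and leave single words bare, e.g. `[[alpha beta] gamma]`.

[[canyon [[mountain bronze] kiln]] brewer]

At the top level: head "brewer"; modifier "canyon mountain bronze kiln".
Within "canyon mountain bronze kiln", the head is "kiln" (specifically "mountain bronze kiln") and the modifier is "canyon".
Within "mountain bronze kiln", the head is "kiln" and the modifier is "mountain bronze".
Within "mountain bronze", the head is "bronze" and the modifier is "mountain".
Assembled: [[canyon [[mountain bronze] kiln]] brewer].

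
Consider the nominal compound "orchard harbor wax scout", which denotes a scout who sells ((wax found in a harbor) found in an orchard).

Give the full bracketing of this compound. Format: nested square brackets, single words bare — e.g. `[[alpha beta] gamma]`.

[[orchard [harbor wax]] scout]

Whole compound: head "scout", modifier "orchard harbor wax".
Inside "orchard harbor wax": head "wax" (specifically "harbor wax"), modifier "orchard".
Inside "harbor wax": head "wax", modifier "harbor".
So the structure is [[orchard [harbor wax]] scout].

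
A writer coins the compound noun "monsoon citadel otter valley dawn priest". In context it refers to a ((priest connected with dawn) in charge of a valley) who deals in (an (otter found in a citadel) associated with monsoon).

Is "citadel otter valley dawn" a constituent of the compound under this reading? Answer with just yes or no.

The top-level split is [monsoon citadel otter] [valley dawn priest]; the full structure is [[monsoon [citadel otter]] [valley [dawn priest]]].
"citadel otter valley dawn" straddles a constituent boundary, so it is not a single unit.

no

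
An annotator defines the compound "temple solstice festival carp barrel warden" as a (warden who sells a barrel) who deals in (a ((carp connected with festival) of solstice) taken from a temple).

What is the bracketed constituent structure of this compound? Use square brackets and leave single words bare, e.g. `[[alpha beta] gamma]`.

[[temple [solstice [festival carp]]] [barrel warden]]

The outermost head in the paraphrase is "warden" (specifically "barrel warden"), modified by "temple solstice festival carp".
"temple solstice festival carp" → head "carp" (specifically "solstice festival carp"), modifier "temple".
"solstice festival carp" → head "carp" (specifically "festival carp"), modifier "solstice".
"festival carp" → head "carp", modifier "festival".
"barrel warden" → head "warden", modifier "barrel".
Assembled: [[temple [solstice [festival carp]]] [barrel warden]].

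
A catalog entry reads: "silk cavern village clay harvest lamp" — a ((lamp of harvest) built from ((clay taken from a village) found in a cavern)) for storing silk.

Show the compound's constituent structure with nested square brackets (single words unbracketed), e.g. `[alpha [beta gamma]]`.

[silk [[cavern [village clay]] [harvest lamp]]]

Whole compound: head "lamp" (specifically "cavern village clay harvest lamp"), modifier "silk".
Within "cavern village clay harvest lamp", the head is "lamp" (specifically "harvest lamp") and the modifier is "cavern village clay".
Within "cavern village clay", the head is "clay" (specifically "village clay") and the modifier is "cavern".
Within "village clay", the head is "clay" and the modifier is "village".
Within "harvest lamp", the head is "lamp" and the modifier is "harvest".
So the structure is [silk [[cavern [village clay]] [harvest lamp]]].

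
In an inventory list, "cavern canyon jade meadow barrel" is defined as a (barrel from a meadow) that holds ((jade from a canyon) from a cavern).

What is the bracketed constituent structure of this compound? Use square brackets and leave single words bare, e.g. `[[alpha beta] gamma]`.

[[cavern [canyon jade]] [meadow barrel]]

At the top level: head "barrel" (specifically "meadow barrel"); modifier "cavern canyon jade".
"cavern canyon jade" → head "jade" (specifically "canyon jade"), modifier "cavern".
"canyon jade" → head "jade", modifier "canyon".
"meadow barrel" → head "barrel", modifier "meadow".
Assembled: [[cavern [canyon jade]] [meadow barrel]].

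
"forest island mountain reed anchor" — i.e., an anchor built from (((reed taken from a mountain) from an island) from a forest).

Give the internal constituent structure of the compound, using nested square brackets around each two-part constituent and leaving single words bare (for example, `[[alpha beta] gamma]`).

Whole compound: head "anchor", modifier "forest island mountain reed".
Within "forest island mountain reed", the head is "reed" (specifically "island mountain reed") and the modifier is "forest".
Within "island mountain reed", the head is "reed" (specifically "mountain reed") and the modifier is "island".
Within "mountain reed", the head is "reed" and the modifier is "mountain".
So the structure is [[forest [island [mountain reed]]] anchor].

[[forest [island [mountain reed]]] anchor]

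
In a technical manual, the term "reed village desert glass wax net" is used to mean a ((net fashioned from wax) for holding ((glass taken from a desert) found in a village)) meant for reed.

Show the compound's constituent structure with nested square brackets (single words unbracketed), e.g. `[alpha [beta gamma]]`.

[reed [[village [desert glass]] [wax net]]]

Whole compound: head "net" (specifically "village desert glass wax net"), modifier "reed".
"village desert glass wax net" → head "net" (specifically "wax net"), modifier "village desert glass".
"village desert glass" → head "glass" (specifically "desert glass"), modifier "village".
"desert glass" → head "glass", modifier "desert".
"wax net" → head "net", modifier "wax".
Putting it together: [reed [[village [desert glass]] [wax net]]].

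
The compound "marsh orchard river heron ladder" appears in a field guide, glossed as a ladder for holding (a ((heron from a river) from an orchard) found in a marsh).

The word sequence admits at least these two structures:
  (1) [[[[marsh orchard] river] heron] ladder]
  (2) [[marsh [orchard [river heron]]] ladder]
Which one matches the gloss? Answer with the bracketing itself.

The paraphrase's head is the "ladder" part ("ladder"); its modifier is "marsh orchard river heron".
That top-level split, carried through the inner groups, gives [[marsh [orchard [river heron]]] ladder].

[[marsh [orchard [river heron]]] ladder]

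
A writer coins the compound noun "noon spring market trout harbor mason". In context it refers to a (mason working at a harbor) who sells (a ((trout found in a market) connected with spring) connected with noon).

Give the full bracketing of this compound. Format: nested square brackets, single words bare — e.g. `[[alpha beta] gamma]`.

[[noon [spring [market trout]]] [harbor mason]]

Overall it is a kind of mason (specifically "harbor mason"); the modifier is "noon spring market trout".
Within "noon spring market trout", the head is "trout" (specifically "spring market trout") and the modifier is "noon".
Within "spring market trout", the head is "trout" (specifically "market trout") and the modifier is "spring".
Within "market trout", the head is "trout" and the modifier is "market".
Within "harbor mason", the head is "mason" and the modifier is "harbor".
So the structure is [[noon [spring [market trout]]] [harbor mason]].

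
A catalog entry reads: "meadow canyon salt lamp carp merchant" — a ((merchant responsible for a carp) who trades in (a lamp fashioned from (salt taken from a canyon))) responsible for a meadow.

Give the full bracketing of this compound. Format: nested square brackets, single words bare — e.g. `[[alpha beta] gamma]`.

[meadow [[[canyon salt] lamp] [carp merchant]]]

Overall it is a kind of merchant (specifically "canyon salt lamp carp merchant"); the modifier is "meadow".
Within "canyon salt lamp carp merchant", the head is "merchant" (specifically "carp merchant") and the modifier is "canyon salt lamp".
Within "canyon salt lamp", the head is "lamp" and the modifier is "canyon salt".
Within "canyon salt", the head is "salt" and the modifier is "canyon".
Within "carp merchant", the head is "merchant" and the modifier is "carp".
Putting it together: [meadow [[[canyon salt] lamp] [carp merchant]]].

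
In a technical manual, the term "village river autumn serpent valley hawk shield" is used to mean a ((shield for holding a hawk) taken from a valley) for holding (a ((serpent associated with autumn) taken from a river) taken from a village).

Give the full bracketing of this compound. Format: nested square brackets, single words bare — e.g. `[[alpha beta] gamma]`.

[[village [river [autumn serpent]]] [valley [hawk shield]]]

Whole compound: head "shield" (specifically "valley hawk shield"), modifier "village river autumn serpent".
Within "village river autumn serpent", the head is "serpent" (specifically "river autumn serpent") and the modifier is "village".
Within "river autumn serpent", the head is "serpent" (specifically "autumn serpent") and the modifier is "river".
Within "autumn serpent", the head is "serpent" and the modifier is "autumn".
Within "valley hawk shield", the head is "shield" (specifically "hawk shield") and the modifier is "valley".
Within "hawk shield", the head is "shield" and the modifier is "hawk".
So the structure is [[village [river [autumn serpent]]] [valley [hawk shield]]].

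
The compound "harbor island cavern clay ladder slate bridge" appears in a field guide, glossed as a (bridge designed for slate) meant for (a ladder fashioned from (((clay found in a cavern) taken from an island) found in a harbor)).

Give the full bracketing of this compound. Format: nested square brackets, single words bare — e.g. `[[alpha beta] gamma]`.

[[[harbor [island [cavern clay]]] ladder] [slate bridge]]

Whole compound: head "bridge" (specifically "slate bridge"), modifier "harbor island cavern clay ladder".
Within "harbor island cavern clay ladder", the head is "ladder" and the modifier is "harbor island cavern clay".
Within "harbor island cavern clay", the head is "clay" (specifically "island cavern clay") and the modifier is "harbor".
Within "island cavern clay", the head is "clay" (specifically "cavern clay") and the modifier is "island".
Within "cavern clay", the head is "clay" and the modifier is "cavern".
Within "slate bridge", the head is "bridge" and the modifier is "slate".
So the structure is [[[harbor [island [cavern clay]]] ladder] [slate bridge]].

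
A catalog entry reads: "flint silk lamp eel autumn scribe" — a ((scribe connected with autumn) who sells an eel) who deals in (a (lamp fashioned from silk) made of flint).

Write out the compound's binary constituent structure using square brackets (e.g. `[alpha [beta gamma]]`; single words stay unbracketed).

Whole compound: head "scribe" (specifically "eel autumn scribe"), modifier "flint silk lamp".
"flint silk lamp" → head "lamp" (specifically "silk lamp"), modifier "flint".
"silk lamp" → head "lamp", modifier "silk".
"eel autumn scribe" → head "scribe" (specifically "autumn scribe"), modifier "eel".
"autumn scribe" → head "scribe", modifier "autumn".
So the structure is [[flint [silk lamp]] [eel [autumn scribe]]].

[[flint [silk lamp]] [eel [autumn scribe]]]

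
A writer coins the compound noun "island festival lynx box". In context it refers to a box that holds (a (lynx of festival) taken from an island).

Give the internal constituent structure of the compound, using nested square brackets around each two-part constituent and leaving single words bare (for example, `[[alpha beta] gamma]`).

[[island [festival lynx]] box]

The outermost head in the paraphrase is "box", modified by "island festival lynx".
"island festival lynx" → head "lynx" (specifically "festival lynx"), modifier "island".
"festival lynx" → head "lynx", modifier "festival".
Putting it together: [[island [festival lynx]] box].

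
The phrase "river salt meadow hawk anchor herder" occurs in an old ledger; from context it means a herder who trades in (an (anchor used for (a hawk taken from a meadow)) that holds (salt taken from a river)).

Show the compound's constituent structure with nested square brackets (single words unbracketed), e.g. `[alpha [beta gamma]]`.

The outermost head in the paraphrase is "herder", modified by "river salt meadow hawk anchor".
Inside "river salt meadow hawk anchor": head "anchor" (specifically "meadow hawk anchor"), modifier "river salt".
Inside "river salt": head "salt", modifier "river".
Inside "meadow hawk anchor": head "anchor", modifier "meadow hawk".
Inside "meadow hawk": head "hawk", modifier "meadow".
So the structure is [[[river salt] [[meadow hawk] anchor]] herder].

[[[river salt] [[meadow hawk] anchor]] herder]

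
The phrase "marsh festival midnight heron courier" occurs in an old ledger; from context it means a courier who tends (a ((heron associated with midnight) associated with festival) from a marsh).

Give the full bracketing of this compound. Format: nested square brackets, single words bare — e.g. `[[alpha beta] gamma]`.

[[marsh [festival [midnight heron]]] courier]

The outermost head in the paraphrase is "courier", modified by "marsh festival midnight heron".
Inside "marsh festival midnight heron": head "heron" (specifically "festival midnight heron"), modifier "marsh".
Inside "festival midnight heron": head "heron" (specifically "midnight heron"), modifier "festival".
Inside "midnight heron": head "heron", modifier "midnight".
So the structure is [[marsh [festival [midnight heron]]] courier].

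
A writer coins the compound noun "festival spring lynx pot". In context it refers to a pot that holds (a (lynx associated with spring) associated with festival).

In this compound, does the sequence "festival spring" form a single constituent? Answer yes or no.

no

The top-level split is [festival spring lynx] [pot]; the full structure is [[festival [spring lynx]] pot].
"festival spring" straddles a constituent boundary, so it is not a single unit.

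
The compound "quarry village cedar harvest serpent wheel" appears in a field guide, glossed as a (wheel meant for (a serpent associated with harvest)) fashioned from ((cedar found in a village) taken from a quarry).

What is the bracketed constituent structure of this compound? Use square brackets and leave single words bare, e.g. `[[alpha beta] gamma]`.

Overall it is a kind of wheel (specifically "harvest serpent wheel"); the modifier is "quarry village cedar".
"quarry village cedar" → head "cedar" (specifically "village cedar"), modifier "quarry".
"village cedar" → head "cedar", modifier "village".
"harvest serpent wheel" → head "wheel", modifier "harvest serpent".
"harvest serpent" → head "serpent", modifier "harvest".
So the structure is [[quarry [village cedar]] [[harvest serpent] wheel]].

[[quarry [village cedar]] [[harvest serpent] wheel]]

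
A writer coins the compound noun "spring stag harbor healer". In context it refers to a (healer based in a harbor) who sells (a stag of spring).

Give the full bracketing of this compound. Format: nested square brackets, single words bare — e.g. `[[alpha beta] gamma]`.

[[spring stag] [harbor healer]]

Overall it is a kind of healer (specifically "harbor healer"); the modifier is "spring stag".
"spring stag" → head "stag", modifier "spring".
"harbor healer" → head "healer", modifier "harbor".
So the structure is [[spring stag] [harbor healer]].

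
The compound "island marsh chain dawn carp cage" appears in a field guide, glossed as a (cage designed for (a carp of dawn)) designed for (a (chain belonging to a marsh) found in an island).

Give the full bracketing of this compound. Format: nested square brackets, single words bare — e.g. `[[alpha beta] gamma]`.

[[island [marsh chain]] [[dawn carp] cage]]

At the top level: head "cage" (specifically "dawn carp cage"); modifier "island marsh chain".
Inside "island marsh chain": head "chain" (specifically "marsh chain"), modifier "island".
Inside "marsh chain": head "chain", modifier "marsh".
Inside "dawn carp cage": head "cage", modifier "dawn carp".
Inside "dawn carp": head "carp", modifier "dawn".
Putting it together: [[island [marsh chain]] [[dawn carp] cage]].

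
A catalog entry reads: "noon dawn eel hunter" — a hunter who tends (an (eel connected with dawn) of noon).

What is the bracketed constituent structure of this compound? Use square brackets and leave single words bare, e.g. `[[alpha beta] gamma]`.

[[noon [dawn eel]] hunter]

The outermost head in the paraphrase is "hunter", modified by "noon dawn eel".
Inside "noon dawn eel": head "eel" (specifically "dawn eel"), modifier "noon".
Inside "dawn eel": head "eel", modifier "dawn".
Putting it together: [[noon [dawn eel]] hunter].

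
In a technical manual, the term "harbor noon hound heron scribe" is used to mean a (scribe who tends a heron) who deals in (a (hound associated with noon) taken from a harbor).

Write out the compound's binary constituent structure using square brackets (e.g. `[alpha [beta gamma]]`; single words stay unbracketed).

[[harbor [noon hound]] [heron scribe]]

Overall it is a kind of scribe (specifically "heron scribe"); the modifier is "harbor noon hound".
Inside "harbor noon hound": head "hound" (specifically "noon hound"), modifier "harbor".
Inside "noon hound": head "hound", modifier "noon".
Inside "heron scribe": head "scribe", modifier "heron".
So the structure is [[harbor [noon hound]] [heron scribe]].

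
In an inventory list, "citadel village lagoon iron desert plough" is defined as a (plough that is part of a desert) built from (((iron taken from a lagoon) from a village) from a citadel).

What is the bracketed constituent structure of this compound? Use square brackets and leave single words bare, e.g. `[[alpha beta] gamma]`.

At the top level: head "plough" (specifically "desert plough"); modifier "citadel village lagoon iron".
Inside "citadel village lagoon iron": head "iron" (specifically "village lagoon iron"), modifier "citadel".
Inside "village lagoon iron": head "iron" (specifically "lagoon iron"), modifier "village".
Inside "lagoon iron": head "iron", modifier "lagoon".
Inside "desert plough": head "plough", modifier "desert".
So the structure is [[citadel [village [lagoon iron]]] [desert plough]].

[[citadel [village [lagoon iron]]] [desert plough]]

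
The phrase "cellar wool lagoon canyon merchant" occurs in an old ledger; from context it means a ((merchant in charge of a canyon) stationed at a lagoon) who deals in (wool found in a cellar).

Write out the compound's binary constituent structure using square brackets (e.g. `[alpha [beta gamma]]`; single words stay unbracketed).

[[cellar wool] [lagoon [canyon merchant]]]

Whole compound: head "merchant" (specifically "lagoon canyon merchant"), modifier "cellar wool".
Within "cellar wool", the head is "wool" and the modifier is "cellar".
Within "lagoon canyon merchant", the head is "merchant" (specifically "canyon merchant") and the modifier is "lagoon".
Within "canyon merchant", the head is "merchant" and the modifier is "canyon".
Putting it together: [[cellar wool] [lagoon [canyon merchant]]].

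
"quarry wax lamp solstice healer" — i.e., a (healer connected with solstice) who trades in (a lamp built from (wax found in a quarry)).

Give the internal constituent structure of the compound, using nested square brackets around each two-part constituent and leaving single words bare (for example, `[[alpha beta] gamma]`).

At the top level: head "healer" (specifically "solstice healer"); modifier "quarry wax lamp".
Inside "quarry wax lamp": head "lamp", modifier "quarry wax".
Inside "quarry wax": head "wax", modifier "quarry".
Inside "solstice healer": head "healer", modifier "solstice".
Putting it together: [[[quarry wax] lamp] [solstice healer]].

[[[quarry wax] lamp] [solstice healer]]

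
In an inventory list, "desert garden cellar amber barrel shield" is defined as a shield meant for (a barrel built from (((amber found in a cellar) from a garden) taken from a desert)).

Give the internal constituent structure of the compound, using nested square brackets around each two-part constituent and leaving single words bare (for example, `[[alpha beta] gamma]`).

The outermost head in the paraphrase is "shield", modified by "desert garden cellar amber barrel".
"desert garden cellar amber barrel" → head "barrel", modifier "desert garden cellar amber".
"desert garden cellar amber" → head "amber" (specifically "garden cellar amber"), modifier "desert".
"garden cellar amber" → head "amber" (specifically "cellar amber"), modifier "garden".
"cellar amber" → head "amber", modifier "cellar".
Assembled: [[[desert [garden [cellar amber]]] barrel] shield].

[[[desert [garden [cellar amber]]] barrel] shield]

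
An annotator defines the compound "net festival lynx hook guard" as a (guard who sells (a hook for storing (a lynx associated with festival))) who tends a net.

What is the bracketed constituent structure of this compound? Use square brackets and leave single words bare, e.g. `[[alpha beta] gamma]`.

The outermost head in the paraphrase is "guard" (specifically "festival lynx hook guard"), modified by "net".
Within "festival lynx hook guard", the head is "guard" and the modifier is "festival lynx hook".
Within "festival lynx hook", the head is "hook" and the modifier is "festival lynx".
Within "festival lynx", the head is "lynx" and the modifier is "festival".
Assembled: [net [[[festival lynx] hook] guard]].

[net [[[festival lynx] hook] guard]]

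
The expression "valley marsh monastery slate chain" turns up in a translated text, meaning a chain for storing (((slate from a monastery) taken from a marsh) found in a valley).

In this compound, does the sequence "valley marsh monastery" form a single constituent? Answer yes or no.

The top-level split is [valley marsh monastery slate] [chain]; the full structure is [[valley [marsh [monastery slate]]] chain].
"valley marsh monastery" straddles a constituent boundary, so it is not a single unit.

no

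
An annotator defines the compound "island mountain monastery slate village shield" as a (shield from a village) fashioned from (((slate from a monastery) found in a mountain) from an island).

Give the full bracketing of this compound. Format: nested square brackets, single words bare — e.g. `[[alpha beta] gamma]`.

Overall it is a kind of shield (specifically "village shield"); the modifier is "island mountain monastery slate".
Within "island mountain monastery slate", the head is "slate" (specifically "mountain monastery slate") and the modifier is "island".
Within "mountain monastery slate", the head is "slate" (specifically "monastery slate") and the modifier is "mountain".
Within "monastery slate", the head is "slate" and the modifier is "monastery".
Within "village shield", the head is "shield" and the modifier is "village".
So the structure is [[island [mountain [monastery slate]]] [village shield]].

[[island [mountain [monastery slate]]] [village shield]]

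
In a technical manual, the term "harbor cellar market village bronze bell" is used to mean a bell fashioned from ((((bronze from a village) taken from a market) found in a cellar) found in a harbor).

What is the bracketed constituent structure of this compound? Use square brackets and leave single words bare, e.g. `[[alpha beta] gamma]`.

The outermost head in the paraphrase is "bell", modified by "harbor cellar market village bronze".
"harbor cellar market village bronze" → head "bronze" (specifically "cellar market village bronze"), modifier "harbor".
"cellar market village bronze" → head "bronze" (specifically "market village bronze"), modifier "cellar".
"market village bronze" → head "bronze" (specifically "village bronze"), modifier "market".
"village bronze" → head "bronze", modifier "village".
So the structure is [[harbor [cellar [market [village bronze]]]] bell].

[[harbor [cellar [market [village bronze]]]] bell]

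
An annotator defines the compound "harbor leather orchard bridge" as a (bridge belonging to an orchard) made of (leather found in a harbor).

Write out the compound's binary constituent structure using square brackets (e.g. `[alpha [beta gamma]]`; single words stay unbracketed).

[[harbor leather] [orchard bridge]]

Overall it is a kind of bridge (specifically "orchard bridge"); the modifier is "harbor leather".
"harbor leather" → head "leather", modifier "harbor".
"orchard bridge" → head "bridge", modifier "orchard".
Assembled: [[harbor leather] [orchard bridge]].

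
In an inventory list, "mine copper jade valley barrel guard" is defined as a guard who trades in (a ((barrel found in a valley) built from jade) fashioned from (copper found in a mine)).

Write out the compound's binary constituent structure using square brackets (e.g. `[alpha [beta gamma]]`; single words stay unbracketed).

The outermost head in the paraphrase is "guard", modified by "mine copper jade valley barrel".
Within "mine copper jade valley barrel", the head is "barrel" (specifically "jade valley barrel") and the modifier is "mine copper".
Within "mine copper", the head is "copper" and the modifier is "mine".
Within "jade valley barrel", the head is "barrel" (specifically "valley barrel") and the modifier is "jade".
Within "valley barrel", the head is "barrel" and the modifier is "valley".
Putting it together: [[[mine copper] [jade [valley barrel]]] guard].

[[[mine copper] [jade [valley barrel]]] guard]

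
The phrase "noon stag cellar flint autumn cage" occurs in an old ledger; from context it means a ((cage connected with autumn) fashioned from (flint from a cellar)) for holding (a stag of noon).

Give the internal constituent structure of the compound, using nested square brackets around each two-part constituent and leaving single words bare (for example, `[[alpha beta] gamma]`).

[[noon stag] [[cellar flint] [autumn cage]]]

At the top level: head "cage" (specifically "cellar flint autumn cage"); modifier "noon stag".
Inside "noon stag": head "stag", modifier "noon".
Inside "cellar flint autumn cage": head "cage" (specifically "autumn cage"), modifier "cellar flint".
Inside "cellar flint": head "flint", modifier "cellar".
Inside "autumn cage": head "cage", modifier "autumn".
Assembled: [[noon stag] [[cellar flint] [autumn cage]]].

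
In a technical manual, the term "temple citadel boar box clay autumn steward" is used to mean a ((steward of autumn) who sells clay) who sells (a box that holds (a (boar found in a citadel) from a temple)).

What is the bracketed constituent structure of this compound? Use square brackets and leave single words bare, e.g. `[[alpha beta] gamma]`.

Whole compound: head "steward" (specifically "clay autumn steward"), modifier "temple citadel boar box".
Within "temple citadel boar box", the head is "box" and the modifier is "temple citadel boar".
Within "temple citadel boar", the head is "boar" (specifically "citadel boar") and the modifier is "temple".
Within "citadel boar", the head is "boar" and the modifier is "citadel".
Within "clay autumn steward", the head is "steward" (specifically "autumn steward") and the modifier is "clay".
Within "autumn steward", the head is "steward" and the modifier is "autumn".
Putting it together: [[[temple [citadel boar]] box] [clay [autumn steward]]].

[[[temple [citadel boar]] box] [clay [autumn steward]]]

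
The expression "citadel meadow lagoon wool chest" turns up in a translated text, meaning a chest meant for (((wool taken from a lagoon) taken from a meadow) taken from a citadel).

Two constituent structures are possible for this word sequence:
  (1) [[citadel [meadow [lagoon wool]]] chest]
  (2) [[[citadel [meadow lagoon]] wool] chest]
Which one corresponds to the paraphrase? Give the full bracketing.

[[citadel [meadow [lagoon wool]]] chest]

The paraphrase's head is the "chest" part ("chest"); its modifier is "citadel meadow lagoon wool".
That top-level split, carried through the inner groups, gives [[citadel [meadow [lagoon wool]]] chest].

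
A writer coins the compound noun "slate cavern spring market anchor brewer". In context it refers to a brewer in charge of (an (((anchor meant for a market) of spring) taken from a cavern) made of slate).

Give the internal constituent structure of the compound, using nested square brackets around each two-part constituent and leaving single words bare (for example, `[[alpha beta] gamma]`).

[[slate [cavern [spring [market anchor]]]] brewer]

Overall it is a kind of brewer; the modifier is "slate cavern spring market anchor".
"slate cavern spring market anchor" → head "anchor" (specifically "cavern spring market anchor"), modifier "slate".
"cavern spring market anchor" → head "anchor" (specifically "spring market anchor"), modifier "cavern".
"spring market anchor" → head "anchor" (specifically "market anchor"), modifier "spring".
"market anchor" → head "anchor", modifier "market".
So the structure is [[slate [cavern [spring [market anchor]]]] brewer].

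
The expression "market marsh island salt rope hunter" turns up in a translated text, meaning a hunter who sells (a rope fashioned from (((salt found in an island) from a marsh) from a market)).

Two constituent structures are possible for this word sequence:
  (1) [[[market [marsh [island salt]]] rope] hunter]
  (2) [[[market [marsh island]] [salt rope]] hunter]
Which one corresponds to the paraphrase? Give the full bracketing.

[[[market [marsh [island salt]]] rope] hunter]

The paraphrase's head is the "hunter" part ("hunter"); its modifier is "market marsh island salt rope".
That top-level split, carried through the inner groups, gives [[[market [marsh [island salt]]] rope] hunter].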